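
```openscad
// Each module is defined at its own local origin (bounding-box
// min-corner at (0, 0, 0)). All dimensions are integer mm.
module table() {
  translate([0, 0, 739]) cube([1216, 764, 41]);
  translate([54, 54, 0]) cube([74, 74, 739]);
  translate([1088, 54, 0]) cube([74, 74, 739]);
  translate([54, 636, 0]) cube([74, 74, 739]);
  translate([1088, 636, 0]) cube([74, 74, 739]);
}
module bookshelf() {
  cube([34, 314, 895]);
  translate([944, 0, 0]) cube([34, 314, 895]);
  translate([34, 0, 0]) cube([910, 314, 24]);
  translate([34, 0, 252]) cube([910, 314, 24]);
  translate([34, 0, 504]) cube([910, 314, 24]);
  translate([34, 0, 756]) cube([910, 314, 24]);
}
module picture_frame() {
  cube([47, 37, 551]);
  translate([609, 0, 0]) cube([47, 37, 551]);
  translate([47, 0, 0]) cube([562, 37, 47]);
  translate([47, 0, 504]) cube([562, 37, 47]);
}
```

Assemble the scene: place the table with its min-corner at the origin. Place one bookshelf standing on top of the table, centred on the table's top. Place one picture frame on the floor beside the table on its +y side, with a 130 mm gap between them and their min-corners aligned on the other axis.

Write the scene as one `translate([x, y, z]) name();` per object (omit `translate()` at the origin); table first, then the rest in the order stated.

table();
translate([119, 225, 780]) bookshelf();
translate([0, 894, 0]) picture_frame();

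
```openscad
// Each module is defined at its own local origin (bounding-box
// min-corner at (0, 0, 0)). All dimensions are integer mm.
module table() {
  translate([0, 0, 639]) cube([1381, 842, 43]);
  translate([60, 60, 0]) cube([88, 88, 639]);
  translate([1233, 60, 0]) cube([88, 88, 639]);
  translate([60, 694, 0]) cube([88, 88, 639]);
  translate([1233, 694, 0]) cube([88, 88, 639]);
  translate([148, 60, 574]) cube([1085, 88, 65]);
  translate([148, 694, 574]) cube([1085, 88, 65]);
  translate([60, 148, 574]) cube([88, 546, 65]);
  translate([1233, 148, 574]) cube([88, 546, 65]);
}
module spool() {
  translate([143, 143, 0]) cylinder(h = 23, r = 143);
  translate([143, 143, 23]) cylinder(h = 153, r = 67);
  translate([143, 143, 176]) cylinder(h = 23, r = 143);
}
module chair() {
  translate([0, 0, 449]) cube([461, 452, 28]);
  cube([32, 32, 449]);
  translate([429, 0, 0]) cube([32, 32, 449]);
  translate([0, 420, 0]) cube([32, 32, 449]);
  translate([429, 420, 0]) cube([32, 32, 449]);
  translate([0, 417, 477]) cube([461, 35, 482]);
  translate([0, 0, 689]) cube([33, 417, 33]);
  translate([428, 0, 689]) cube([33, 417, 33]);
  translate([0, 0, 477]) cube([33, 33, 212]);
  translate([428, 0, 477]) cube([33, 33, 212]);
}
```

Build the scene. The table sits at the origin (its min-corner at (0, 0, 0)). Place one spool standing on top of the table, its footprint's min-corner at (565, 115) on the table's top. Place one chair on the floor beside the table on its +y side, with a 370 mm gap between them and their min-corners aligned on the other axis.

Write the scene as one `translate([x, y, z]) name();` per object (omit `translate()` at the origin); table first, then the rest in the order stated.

table();
translate([565, 115, 682]) spool();
translate([0, 1212, 0]) chair();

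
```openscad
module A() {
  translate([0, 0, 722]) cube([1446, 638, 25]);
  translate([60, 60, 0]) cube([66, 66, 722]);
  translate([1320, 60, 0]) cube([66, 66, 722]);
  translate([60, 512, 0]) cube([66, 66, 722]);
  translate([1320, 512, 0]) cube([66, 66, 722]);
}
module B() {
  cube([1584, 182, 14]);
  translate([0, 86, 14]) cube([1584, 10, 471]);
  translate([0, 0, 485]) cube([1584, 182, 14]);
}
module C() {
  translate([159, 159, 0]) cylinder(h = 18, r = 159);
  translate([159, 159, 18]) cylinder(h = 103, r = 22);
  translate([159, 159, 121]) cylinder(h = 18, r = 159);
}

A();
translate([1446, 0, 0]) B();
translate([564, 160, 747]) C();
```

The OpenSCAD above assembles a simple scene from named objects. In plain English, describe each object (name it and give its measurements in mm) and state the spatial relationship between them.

A is a table with a 1446×638 mm rectangular top, 25 mm thick, top surface at z = 747 mm, supported by four 66×66 mm square legs, each inset 60 mm from the nearest pair of top edges, running from the floor.

B is an I-beam lying along x, 1584 mm long. Overall section height 499 mm. Two flanges 182 mm wide (y) and 14 mm thick, one on the floor and one at the top; a web 10 mm thick runs between them, centred on the flange width.

C is a spool: two coaxial disc flanges of radius 159 mm and thickness 18 mm, joined by a core cylinder of radius 22 mm and height 103 mm. The lower flange rests on z = 0 and the three cylinders share a vertical axis.

The I-beam is against the table's +x side, with their −y faces flush. The spool is on top of the table, centred.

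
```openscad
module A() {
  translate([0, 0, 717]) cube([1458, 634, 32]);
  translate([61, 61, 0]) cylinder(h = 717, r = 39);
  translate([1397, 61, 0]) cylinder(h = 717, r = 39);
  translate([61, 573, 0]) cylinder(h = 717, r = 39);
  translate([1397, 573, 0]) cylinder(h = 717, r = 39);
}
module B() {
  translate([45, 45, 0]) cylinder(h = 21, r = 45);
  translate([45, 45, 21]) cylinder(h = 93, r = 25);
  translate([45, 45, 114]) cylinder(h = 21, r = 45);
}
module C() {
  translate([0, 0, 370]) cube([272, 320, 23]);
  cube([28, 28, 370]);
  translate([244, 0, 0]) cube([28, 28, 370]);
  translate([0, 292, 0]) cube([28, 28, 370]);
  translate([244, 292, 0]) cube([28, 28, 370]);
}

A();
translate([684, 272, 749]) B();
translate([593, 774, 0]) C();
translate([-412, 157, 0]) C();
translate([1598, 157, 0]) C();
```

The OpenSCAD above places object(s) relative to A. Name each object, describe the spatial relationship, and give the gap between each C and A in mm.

Each stool's nearest face is 140 mm from the table's bounding box.

A is a table. B is a spool. C is a stool. The spool is on top of the table, centred. Three stools sit around the table at the +y, −x, +x sides. The gap between each stool and the table is 140 mm.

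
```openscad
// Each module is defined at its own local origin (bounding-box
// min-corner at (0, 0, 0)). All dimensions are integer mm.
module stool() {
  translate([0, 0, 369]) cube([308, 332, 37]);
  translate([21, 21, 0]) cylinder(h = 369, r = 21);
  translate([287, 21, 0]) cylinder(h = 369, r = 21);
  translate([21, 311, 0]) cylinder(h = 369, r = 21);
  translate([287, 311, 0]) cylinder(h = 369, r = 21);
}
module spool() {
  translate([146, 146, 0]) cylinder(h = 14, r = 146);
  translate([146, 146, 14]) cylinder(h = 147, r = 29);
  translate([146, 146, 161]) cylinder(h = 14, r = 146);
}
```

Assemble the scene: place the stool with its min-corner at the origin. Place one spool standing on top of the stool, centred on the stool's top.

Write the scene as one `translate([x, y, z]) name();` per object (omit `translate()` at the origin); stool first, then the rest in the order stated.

stool();
translate([8, 20, 406]) spool();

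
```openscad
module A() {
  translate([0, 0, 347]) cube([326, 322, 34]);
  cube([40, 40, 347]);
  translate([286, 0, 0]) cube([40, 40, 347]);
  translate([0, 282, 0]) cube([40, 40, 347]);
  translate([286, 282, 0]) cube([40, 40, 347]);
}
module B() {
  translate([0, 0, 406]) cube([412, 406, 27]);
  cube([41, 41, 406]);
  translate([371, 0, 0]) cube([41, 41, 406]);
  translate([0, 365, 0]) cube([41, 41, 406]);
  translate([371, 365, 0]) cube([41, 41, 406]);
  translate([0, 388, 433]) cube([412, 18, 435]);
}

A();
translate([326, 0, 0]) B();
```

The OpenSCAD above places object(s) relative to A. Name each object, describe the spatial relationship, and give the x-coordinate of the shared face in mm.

A is a stool. B is a chair. The chair is against the stool's +x side, with their −y faces flush. The x-coordinate of the shared face is 326 mm.

The stool's +x face and the chair's −x face are both at x = 326 mm.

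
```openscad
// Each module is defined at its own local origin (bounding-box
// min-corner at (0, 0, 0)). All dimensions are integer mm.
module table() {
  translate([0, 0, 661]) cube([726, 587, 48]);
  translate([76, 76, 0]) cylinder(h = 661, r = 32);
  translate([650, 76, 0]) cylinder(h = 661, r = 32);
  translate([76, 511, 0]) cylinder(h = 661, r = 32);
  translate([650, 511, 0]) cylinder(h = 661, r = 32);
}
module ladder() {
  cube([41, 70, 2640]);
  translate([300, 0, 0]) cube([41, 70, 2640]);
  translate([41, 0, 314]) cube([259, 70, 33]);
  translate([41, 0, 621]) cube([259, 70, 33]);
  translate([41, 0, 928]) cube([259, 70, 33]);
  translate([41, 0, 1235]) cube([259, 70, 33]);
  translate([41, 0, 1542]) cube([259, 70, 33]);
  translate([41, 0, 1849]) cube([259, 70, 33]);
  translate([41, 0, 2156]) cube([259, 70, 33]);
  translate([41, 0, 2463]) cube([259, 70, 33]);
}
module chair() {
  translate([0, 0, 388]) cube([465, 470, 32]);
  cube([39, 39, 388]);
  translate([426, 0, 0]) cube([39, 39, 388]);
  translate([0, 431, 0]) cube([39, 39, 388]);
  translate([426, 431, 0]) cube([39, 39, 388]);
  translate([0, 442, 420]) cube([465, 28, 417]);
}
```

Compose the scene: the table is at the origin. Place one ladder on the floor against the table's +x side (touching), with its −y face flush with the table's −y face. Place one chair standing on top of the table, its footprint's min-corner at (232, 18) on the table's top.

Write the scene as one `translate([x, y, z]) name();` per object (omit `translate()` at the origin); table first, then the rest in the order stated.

table();
translate([726, 0, 0]) ladder();
translate([232, 18, 709]) chair();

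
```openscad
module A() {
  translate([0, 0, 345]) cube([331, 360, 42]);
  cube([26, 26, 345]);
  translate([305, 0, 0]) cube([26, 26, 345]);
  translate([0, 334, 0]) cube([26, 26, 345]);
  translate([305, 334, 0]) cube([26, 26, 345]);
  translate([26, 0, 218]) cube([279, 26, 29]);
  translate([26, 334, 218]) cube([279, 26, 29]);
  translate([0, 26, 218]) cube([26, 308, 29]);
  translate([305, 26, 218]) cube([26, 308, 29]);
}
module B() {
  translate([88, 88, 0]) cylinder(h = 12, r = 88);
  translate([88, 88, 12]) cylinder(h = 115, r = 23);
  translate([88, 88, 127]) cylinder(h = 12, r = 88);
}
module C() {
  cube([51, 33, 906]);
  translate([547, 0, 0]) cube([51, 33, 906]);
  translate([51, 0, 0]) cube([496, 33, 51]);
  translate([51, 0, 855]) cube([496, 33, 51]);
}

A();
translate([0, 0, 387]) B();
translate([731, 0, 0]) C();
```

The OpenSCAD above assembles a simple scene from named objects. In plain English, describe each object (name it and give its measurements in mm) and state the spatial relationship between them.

A is a four-legged stool. The seat is a 331×360×42 mm slab whose top surface is at z = 387 mm; four square legs, each 26×26 mm in cross-section, run from the floor (z = 0) to the underside of the seat, each flush with a corner of the seat. Four stretchers, 26 mm wide and 29 mm tall, connect adjacent legs with their undersides at z = 218 mm, each running between the inner faces of the legs it joins and aligned with the legs' outer faces on the other axis.

B is a spool: two coaxial disc flanges of radius 88 mm and thickness 12 mm, joined by a core cylinder of radius 23 mm and height 115 mm. The lower flange rests on z = 0 and the three cylinders share a vertical axis.

C is a picture frame with a 496×804 mm rectangular opening (x by z) and a uniform 51 mm border on every side. Frame depth is 33 mm along y. It is built from two vertical stiles running the full outside height and two horizontal rails spanning the gap between the stiles.

The spool is on top of the stool. The picture frame is on the floor beside the stool on its +x side.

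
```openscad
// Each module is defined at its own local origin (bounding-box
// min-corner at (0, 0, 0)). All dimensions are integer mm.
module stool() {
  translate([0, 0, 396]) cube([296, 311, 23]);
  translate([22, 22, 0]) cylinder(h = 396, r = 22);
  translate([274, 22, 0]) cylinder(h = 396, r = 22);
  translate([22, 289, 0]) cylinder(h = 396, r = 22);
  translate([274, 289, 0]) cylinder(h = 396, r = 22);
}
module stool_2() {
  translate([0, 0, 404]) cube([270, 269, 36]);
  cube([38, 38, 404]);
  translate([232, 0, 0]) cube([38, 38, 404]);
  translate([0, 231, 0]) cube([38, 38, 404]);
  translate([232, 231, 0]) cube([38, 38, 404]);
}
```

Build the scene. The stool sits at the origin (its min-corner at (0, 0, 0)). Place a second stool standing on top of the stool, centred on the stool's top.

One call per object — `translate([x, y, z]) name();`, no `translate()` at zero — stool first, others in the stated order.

stool();
translate([13, 21, 419]) stool_2();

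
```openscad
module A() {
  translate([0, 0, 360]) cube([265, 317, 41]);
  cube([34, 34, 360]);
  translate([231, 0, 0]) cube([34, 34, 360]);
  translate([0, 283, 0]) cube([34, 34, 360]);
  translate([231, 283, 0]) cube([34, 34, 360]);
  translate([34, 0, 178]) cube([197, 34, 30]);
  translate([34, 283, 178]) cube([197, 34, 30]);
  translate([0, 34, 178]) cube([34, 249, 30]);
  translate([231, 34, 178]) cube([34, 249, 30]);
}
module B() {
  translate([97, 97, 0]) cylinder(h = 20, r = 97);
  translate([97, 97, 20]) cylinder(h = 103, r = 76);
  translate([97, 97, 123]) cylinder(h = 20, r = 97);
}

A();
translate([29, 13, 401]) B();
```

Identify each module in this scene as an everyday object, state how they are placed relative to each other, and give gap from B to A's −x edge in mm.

The spool's min-x is at 29; the stool's min-x is 0; gap = 29 mm.

A is a stool. B is a spool. The spool is on top of the stool. The gap from the spool to the stool's −x edge is 29 mm.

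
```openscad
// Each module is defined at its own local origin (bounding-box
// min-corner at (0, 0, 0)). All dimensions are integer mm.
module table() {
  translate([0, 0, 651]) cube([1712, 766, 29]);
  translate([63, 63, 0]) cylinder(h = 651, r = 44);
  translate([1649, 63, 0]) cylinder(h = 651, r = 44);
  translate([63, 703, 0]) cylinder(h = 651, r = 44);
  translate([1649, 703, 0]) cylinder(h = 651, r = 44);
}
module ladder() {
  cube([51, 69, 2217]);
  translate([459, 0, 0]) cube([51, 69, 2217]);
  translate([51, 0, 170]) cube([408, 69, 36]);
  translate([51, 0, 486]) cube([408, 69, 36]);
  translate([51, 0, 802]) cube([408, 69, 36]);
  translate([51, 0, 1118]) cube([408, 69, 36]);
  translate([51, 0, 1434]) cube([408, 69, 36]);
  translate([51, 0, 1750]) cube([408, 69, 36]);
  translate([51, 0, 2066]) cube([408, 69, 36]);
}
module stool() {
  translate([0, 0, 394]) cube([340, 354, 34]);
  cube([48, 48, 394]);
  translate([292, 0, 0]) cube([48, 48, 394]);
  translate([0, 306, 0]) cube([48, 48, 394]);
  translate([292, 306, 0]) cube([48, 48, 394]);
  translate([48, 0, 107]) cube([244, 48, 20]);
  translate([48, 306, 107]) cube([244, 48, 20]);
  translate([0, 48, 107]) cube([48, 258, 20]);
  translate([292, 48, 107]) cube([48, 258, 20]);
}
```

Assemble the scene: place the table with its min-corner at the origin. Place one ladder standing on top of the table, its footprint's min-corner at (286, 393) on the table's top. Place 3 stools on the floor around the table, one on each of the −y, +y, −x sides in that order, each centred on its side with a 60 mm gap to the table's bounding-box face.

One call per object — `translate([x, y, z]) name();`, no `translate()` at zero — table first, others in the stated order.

table();
translate([286, 393, 680]) ladder();
translate([686, -414, 0]) stool();
translate([686, 826, 0]) stool();
translate([-400, 206, 0]) stool();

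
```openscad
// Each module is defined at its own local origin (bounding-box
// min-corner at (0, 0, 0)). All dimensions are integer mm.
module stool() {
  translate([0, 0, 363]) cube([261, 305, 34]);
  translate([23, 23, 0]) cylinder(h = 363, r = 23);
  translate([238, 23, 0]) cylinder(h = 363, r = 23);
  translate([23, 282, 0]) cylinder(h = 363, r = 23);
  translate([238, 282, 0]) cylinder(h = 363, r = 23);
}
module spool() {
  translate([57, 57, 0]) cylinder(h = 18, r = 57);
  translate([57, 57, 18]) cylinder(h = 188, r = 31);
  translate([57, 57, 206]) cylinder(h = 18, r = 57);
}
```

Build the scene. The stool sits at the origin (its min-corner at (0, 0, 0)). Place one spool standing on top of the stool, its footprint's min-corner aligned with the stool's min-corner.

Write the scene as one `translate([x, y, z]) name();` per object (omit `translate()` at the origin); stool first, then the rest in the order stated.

stool();
translate([0, 0, 397]) spool();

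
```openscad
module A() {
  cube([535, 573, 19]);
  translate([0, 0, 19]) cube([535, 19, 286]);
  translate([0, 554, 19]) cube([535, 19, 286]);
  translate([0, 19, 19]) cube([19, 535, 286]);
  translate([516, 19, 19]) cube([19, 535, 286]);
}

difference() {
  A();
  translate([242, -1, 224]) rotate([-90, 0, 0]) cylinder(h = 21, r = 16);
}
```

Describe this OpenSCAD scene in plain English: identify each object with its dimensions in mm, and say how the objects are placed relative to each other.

A is an open storage box with external size 535×573×305 mm and wall thickness 19 mm (the base is also 19 mm thick). The base covers the whole footprint; the four walls stand on the base, with the y-facing walls full-width and the x-facing walls fitting between their inner faces.

The open box has a circular hole of radius 16 mm through its front wall, centred at (x = 242, z = 224).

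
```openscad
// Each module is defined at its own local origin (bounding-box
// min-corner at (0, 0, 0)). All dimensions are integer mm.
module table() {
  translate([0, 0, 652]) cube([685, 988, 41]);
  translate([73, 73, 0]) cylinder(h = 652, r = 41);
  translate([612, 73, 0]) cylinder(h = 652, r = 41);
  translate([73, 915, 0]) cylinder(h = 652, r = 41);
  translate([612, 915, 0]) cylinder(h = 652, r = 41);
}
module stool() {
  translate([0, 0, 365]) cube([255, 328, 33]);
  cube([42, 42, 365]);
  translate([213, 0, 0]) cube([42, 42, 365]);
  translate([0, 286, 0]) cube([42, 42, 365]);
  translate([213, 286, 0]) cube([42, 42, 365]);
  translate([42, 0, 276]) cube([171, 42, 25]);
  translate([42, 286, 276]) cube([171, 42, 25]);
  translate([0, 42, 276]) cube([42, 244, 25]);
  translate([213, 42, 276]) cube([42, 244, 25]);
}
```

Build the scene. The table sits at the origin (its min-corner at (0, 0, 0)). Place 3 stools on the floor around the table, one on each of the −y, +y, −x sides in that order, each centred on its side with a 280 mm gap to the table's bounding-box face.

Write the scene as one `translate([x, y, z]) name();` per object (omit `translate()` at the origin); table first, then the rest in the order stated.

table();
translate([215, -608, 0]) stool();
translate([215, 1268, 0]) stool();
translate([-535, 330, 0]) stool();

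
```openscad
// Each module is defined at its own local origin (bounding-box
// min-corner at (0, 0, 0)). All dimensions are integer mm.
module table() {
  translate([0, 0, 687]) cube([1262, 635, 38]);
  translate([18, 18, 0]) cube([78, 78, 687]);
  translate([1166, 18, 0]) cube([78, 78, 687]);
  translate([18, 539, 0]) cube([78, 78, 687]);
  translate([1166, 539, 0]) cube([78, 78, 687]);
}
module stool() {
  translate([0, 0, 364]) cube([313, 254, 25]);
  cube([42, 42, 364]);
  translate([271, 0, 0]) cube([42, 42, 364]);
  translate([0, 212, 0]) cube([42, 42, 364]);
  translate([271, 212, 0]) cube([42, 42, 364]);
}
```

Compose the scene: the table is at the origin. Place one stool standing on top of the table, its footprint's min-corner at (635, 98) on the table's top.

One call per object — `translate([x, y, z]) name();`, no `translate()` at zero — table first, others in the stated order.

table();
translate([635, 98, 725]) stool();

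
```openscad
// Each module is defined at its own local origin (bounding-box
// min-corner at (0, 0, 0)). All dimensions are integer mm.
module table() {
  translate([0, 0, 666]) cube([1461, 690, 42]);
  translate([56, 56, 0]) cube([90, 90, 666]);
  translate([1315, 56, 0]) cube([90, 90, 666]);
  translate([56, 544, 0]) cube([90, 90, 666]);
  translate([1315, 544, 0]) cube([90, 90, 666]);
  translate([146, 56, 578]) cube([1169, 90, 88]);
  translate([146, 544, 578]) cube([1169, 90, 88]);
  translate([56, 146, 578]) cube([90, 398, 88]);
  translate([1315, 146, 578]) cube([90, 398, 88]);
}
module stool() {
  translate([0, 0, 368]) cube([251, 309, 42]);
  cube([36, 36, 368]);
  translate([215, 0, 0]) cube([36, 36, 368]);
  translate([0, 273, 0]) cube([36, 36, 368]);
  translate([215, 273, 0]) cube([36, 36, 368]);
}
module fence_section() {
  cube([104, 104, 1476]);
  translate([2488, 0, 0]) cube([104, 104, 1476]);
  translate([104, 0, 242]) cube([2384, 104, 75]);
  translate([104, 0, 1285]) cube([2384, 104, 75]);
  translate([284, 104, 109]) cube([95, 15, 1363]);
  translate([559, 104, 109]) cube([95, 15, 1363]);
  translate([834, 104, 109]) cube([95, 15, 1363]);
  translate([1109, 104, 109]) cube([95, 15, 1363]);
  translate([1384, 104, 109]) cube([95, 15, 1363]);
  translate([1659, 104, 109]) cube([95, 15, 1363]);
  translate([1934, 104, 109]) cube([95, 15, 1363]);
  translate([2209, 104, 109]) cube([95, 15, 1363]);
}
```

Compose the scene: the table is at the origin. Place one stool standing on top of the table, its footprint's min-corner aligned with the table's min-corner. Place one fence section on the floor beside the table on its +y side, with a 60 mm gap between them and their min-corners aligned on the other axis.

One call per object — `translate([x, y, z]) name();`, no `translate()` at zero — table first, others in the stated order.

table();
translate([0, 0, 708]) stool();
translate([0, 750, 0]) fence_section();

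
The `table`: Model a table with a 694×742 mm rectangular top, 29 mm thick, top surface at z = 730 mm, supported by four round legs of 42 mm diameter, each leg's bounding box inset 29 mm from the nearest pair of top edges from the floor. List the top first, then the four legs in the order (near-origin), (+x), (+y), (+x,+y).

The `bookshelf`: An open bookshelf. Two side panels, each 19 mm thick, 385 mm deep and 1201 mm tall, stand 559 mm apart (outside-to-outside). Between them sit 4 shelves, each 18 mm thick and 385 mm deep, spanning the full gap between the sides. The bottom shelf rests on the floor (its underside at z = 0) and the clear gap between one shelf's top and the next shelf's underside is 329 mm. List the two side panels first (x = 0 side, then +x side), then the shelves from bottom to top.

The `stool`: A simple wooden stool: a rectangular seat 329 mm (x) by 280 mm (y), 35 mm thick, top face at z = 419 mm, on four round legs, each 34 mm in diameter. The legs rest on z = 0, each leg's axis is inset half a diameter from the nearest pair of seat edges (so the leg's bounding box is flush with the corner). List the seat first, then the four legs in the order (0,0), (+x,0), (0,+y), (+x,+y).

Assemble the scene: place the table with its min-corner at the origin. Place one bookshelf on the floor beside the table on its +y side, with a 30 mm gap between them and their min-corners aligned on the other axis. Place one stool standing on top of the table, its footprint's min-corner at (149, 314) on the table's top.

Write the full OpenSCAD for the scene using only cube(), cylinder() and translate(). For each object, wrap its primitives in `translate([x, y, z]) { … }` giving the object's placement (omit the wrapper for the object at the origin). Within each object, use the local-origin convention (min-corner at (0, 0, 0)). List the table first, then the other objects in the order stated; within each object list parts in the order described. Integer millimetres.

translate([0, 0, 701]) cube([694, 742, 29]);
translate([50, 50, 0]) cylinder(h = 701, r = 21);
translate([644, 50, 0]) cylinder(h = 701, r = 21);
translate([50, 692, 0]) cylinder(h = 701, r = 21);
translate([644, 692, 0]) cylinder(h = 701, r = 21);
translate([0, 772, 0]) {
  cube([19, 385, 1201]);
  translate([540, 0, 0]) cube([19, 385, 1201]);
  translate([19, 0, 0]) cube([521, 385, 18]);
  translate([19, 0, 347]) cube([521, 385, 18]);
  translate([19, 0, 694]) cube([521, 385, 18]);
  translate([19, 0, 1041]) cube([521, 385, 18]);
}
translate([149, 314, 730]) {
  translate([0, 0, 384]) cube([329, 280, 35]);
  translate([17, 17, 0]) cylinder(h = 384, r = 17);
  translate([312, 17, 0]) cylinder(h = 384, r = 17);
  translate([17, 263, 0]) cylinder(h = 384, r = 17);
  translate([312, 263, 0]) cylinder(h = 384, r = 17);
}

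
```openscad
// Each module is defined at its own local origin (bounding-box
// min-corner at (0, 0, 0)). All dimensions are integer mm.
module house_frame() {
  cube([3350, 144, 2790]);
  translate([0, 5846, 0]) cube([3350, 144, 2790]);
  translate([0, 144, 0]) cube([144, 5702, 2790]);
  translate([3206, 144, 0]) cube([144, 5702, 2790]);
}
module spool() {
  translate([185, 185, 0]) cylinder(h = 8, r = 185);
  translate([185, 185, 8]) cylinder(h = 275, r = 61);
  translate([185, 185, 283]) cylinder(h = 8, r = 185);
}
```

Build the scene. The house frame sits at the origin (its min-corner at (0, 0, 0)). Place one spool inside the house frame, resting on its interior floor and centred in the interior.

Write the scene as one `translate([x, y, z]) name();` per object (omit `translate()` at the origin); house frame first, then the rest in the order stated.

house_frame();
translate([1490, 2810, 0]) spool();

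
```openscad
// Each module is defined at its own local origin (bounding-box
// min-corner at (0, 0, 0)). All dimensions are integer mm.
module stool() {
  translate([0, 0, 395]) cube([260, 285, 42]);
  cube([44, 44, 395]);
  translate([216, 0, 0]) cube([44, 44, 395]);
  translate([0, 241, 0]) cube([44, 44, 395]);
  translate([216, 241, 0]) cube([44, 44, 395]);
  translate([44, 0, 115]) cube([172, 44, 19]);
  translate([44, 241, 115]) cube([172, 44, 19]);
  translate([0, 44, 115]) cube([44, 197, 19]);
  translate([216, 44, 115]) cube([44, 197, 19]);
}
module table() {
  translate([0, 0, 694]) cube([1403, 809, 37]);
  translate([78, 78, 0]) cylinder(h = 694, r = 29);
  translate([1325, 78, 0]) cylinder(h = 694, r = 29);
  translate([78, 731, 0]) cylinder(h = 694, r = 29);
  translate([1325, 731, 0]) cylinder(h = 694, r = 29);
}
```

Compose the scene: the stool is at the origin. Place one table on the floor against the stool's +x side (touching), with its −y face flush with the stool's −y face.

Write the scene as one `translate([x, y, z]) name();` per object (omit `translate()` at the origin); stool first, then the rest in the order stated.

stool();
translate([260, 0, 0]) table();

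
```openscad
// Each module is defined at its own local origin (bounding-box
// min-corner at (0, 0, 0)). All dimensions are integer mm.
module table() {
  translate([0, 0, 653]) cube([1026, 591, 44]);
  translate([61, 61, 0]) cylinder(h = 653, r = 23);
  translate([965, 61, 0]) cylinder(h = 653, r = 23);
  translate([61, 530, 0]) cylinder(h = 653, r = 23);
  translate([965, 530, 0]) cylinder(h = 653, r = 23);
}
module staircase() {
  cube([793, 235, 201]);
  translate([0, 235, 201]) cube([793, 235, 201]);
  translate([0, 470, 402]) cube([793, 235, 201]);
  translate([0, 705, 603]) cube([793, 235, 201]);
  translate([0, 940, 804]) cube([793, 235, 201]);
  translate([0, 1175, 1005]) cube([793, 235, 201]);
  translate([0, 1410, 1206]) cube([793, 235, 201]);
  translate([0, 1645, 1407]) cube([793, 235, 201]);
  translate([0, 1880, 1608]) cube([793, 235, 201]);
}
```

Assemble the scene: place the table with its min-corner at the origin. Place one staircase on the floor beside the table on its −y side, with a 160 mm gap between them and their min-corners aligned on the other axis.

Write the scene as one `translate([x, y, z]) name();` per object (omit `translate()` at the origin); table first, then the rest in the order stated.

table();
translate([0, -2275, 0]) staircase();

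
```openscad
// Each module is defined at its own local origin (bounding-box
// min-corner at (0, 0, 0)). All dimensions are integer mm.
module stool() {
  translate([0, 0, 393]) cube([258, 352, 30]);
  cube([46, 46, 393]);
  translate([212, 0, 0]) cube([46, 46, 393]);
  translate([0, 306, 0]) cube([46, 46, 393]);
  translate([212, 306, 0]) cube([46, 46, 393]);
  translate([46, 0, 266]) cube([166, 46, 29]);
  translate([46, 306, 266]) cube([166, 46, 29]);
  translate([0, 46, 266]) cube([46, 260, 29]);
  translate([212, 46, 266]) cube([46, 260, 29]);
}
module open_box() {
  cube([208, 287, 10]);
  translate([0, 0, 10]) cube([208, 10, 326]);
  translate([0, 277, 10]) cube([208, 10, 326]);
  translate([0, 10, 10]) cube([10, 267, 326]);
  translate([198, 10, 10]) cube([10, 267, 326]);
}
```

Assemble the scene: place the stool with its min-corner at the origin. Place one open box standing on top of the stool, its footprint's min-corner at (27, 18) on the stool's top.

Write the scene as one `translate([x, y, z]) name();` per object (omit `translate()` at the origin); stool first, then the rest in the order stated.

stool();
translate([27, 18, 423]) open_box();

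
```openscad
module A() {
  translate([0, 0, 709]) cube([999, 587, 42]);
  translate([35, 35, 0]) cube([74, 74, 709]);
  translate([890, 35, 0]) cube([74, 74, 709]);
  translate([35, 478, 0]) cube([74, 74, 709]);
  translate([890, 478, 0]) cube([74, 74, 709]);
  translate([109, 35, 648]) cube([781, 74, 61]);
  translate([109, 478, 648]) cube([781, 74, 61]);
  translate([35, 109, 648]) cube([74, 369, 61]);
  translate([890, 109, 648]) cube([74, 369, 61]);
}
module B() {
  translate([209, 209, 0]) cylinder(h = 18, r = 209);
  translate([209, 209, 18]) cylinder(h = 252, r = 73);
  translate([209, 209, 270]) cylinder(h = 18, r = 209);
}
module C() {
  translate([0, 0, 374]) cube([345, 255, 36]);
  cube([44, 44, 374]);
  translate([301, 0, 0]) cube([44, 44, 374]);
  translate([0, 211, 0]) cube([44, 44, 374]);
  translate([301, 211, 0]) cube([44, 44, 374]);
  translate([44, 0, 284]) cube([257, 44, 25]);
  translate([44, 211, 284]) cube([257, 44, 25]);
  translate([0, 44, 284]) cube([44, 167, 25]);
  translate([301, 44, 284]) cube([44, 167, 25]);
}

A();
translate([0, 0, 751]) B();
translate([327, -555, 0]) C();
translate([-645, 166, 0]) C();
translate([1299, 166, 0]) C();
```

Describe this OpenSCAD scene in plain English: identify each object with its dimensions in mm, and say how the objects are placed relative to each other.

A is a table: top 999 mm (x) × 587 mm (y), 42 mm thick, upper face at z = 751 mm, on four 74×74 mm square legs, each inset 35 mm from the nearest pair of top edges, running from z = 0 to the bottom of the top. Four apron rails, 74 mm thick and 61 mm tall, run between adjacent legs with their top edges flush with the underside of the top and their outer faces flush with the legs' outer faces.

B is a spool: two coaxial disc flanges of radius 209 mm and thickness 18 mm, joined by a core cylinder of radius 73 mm and height 252 mm. The lower flange rests on z = 0 and the three cylinders share a vertical axis.

C is a four-legged stool. The seat is 345×255 mm, 36 mm thick, top at z = 410 mm. It stands on four square legs, each 44×44 mm in cross-section, from z = 0 to the seat underside, each flush with a corner of the seat. Four stretchers, 44 mm wide and 25 mm tall, connect adjacent legs with their undersides at z = 284 mm, each running between the inner faces of the legs it joins and aligned with the legs' outer faces on the other axis.

The spool is on top of the table. Three stools sit around the table at the −y, −x, +x sides.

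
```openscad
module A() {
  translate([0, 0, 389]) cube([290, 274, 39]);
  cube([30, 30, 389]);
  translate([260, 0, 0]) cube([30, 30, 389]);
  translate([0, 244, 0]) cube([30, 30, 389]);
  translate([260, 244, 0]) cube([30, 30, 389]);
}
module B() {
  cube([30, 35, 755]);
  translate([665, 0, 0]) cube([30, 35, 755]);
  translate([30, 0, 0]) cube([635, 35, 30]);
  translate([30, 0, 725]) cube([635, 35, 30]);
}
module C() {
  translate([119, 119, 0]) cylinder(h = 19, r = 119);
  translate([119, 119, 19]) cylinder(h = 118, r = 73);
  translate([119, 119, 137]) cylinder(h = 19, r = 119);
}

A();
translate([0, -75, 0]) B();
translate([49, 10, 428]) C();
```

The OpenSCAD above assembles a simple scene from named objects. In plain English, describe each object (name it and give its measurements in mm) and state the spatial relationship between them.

A is a simple wooden stool: a rectangular seat 290 mm (x) by 274 mm (y), 39 mm thick, top face at z = 428 mm, on four square legs, each 30×30 mm in cross-section. The legs rest on z = 0, each flush with a corner of the seat.

B is a rectangular picture frame lying in the x–z plane (depth along y). The opening is 635 mm wide (x) by 695 mm tall (z), surrounded by a border 30 mm wide on all four sides. The frame is 35 mm deep and is made of two full-height vertical stiles with two horizontal rails fitted between them.

C is a spool: two coaxial disc flanges of radius 119 mm and thickness 19 mm, joined by a core cylinder of radius 73 mm and height 118 mm. The lower flange rests on z = 0 and the three cylinders share a vertical axis.

The picture frame is on the floor beside the stool on its −y side. The spool is on top of the stool.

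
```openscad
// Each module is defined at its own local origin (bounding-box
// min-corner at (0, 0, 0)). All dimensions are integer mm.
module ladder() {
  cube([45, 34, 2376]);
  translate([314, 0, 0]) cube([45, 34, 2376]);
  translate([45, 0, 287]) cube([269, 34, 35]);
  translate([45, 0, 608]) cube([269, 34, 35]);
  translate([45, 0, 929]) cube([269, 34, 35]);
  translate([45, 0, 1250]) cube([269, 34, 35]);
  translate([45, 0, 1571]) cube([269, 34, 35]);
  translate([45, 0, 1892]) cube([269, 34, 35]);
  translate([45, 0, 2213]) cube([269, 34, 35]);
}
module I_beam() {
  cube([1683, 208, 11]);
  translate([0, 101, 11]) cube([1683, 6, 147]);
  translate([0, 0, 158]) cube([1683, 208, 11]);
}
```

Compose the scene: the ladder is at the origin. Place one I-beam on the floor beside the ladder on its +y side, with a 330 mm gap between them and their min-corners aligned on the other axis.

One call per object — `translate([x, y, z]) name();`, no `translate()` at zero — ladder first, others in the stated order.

ladder();
translate([0, 364, 0]) I_beam();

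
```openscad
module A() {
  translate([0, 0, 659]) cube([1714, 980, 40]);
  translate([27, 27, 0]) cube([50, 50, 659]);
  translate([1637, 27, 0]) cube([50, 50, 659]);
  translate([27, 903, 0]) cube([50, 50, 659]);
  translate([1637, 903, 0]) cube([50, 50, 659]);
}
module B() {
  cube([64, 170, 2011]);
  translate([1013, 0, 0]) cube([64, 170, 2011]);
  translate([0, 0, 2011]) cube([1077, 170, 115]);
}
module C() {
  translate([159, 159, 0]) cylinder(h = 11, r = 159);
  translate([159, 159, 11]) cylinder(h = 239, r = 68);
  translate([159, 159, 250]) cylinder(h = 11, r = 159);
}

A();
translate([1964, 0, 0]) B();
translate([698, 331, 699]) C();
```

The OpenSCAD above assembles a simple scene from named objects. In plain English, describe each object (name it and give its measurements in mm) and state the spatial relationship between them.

A is a table with a 1714×980 mm rectangular top, 40 mm thick, top surface at z = 699 mm, supported by four 50×50 mm square legs, each inset 27 mm from the nearest pair of top edges, running from the floor.

B is a door frame. The clear opening is 949 mm wide and 2011 mm high. Two 64 mm wide jambs, 170 mm deep, stand either side of the opening from the floor to the top of the opening. A 115 mm thick head sits across the top of both jambs, spanning the full outside width of the frame.

C is a spool: two coaxial disc flanges of radius 159 mm and thickness 11 mm, joined by a core cylinder of radius 68 mm and height 239 mm. The lower flange rests on z = 0 and the three cylinders share a vertical axis.

The door frame is on the floor beside the table on its +x side. The spool is on top of the table, centred.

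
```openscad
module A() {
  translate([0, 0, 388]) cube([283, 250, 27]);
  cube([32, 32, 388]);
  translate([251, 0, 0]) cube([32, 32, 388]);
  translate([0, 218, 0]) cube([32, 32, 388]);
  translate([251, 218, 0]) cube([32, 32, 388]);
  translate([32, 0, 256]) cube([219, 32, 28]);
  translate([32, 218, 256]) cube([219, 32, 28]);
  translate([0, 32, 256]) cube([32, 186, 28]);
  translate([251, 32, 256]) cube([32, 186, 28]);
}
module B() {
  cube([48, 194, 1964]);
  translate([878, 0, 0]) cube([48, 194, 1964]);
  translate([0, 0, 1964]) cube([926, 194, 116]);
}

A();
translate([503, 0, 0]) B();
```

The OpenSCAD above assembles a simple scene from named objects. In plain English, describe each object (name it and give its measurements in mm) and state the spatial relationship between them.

A is a simple wooden stool: a rectangular seat 283 mm (x) by 250 mm (y), 27 mm thick, top face at z = 415 mm, on four square legs, each 32×32 mm in cross-section. The legs rest on z = 0, each flush with a corner of the seat. Four stretchers, 32 mm wide and 28 mm tall, connect adjacent legs with their undersides at z = 256 mm, each running between the inner faces of the legs it joins and aligned with the legs' outer faces on the other axis.

B is a rectangular door frame: two vertical jambs of 48×194 mm section, 1964 mm tall, with a clear opening 830 mm wide between their inner faces. A header 116 mm tall and 194 mm deep lies on top of the jambs and spans the full outside width.

The door frame is on the floor beside the stool on its +x side.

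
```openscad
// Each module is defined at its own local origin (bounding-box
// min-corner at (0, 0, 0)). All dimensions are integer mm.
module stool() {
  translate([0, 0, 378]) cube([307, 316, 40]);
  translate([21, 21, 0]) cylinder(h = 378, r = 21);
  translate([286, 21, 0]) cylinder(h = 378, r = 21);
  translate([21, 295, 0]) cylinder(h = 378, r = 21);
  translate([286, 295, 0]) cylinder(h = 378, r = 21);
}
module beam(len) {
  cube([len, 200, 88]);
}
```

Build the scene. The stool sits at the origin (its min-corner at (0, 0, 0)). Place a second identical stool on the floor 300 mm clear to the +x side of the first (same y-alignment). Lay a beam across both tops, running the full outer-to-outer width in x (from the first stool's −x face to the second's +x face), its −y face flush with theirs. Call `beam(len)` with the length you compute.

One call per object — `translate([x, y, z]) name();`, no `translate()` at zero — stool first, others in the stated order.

stool();
translate([607, 0, 0]) stool();
translate([0, 0, 418]) beam(914);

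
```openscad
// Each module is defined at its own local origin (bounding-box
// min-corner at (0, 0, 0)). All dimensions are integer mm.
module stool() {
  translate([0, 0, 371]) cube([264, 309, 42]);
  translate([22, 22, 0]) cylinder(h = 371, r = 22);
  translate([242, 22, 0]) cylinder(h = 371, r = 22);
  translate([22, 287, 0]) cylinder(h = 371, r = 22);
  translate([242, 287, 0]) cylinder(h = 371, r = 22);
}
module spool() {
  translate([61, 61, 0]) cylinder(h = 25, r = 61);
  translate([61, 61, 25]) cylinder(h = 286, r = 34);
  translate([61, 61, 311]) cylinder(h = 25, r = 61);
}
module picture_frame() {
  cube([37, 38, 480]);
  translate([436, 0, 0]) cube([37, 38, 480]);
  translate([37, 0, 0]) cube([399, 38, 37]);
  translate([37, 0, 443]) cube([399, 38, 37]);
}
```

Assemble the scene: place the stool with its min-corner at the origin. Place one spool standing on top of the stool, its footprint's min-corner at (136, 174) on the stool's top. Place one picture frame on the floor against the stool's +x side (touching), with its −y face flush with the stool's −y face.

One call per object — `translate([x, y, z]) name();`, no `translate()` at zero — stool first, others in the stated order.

stool();
translate([136, 174, 413]) spool();
translate([264, 0, 0]) picture_frame();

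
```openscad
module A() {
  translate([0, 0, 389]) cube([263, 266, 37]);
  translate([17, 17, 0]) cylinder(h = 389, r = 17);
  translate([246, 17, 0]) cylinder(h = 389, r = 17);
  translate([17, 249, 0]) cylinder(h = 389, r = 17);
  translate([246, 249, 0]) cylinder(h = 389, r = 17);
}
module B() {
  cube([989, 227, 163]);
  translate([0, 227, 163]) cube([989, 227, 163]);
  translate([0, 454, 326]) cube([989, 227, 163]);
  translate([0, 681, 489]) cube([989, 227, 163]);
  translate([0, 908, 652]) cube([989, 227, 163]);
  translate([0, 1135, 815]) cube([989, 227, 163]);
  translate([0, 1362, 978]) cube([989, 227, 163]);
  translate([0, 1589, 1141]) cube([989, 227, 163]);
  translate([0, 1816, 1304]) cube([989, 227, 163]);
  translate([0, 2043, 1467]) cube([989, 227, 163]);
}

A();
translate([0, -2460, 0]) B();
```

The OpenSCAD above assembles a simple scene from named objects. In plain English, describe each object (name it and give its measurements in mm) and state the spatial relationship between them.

A is a four-legged stool. The seat is a 263×266×37 mm slab whose top surface is at z = 426 mm; four round legs, each 34 mm in diameter, run from the floor (z = 0) to the underside of the seat, each leg's axis is inset half a diameter from the nearest pair of seat edges (so the leg's bounding box is flush with the corner).

B is a straight staircase of 10 solid steps. Each step is 989 mm wide (x), 227 mm deep (y, the going) and 163 mm tall (the rise). The first step rests on the floor; each subsequent step sits one going further in +y and one rise higher in +z, directly behind and above the previous step with no overlap.

The staircase is on the floor beside the stool on its −y side.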